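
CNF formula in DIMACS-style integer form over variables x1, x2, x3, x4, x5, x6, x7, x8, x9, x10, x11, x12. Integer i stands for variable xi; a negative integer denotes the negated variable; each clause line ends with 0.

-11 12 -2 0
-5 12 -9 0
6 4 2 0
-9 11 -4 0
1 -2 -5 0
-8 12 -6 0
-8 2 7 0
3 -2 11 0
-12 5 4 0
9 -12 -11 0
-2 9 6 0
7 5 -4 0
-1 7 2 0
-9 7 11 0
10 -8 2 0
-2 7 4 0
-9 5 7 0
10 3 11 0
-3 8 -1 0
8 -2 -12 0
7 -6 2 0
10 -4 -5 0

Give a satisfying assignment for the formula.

x1=False  x2=False  x3=False  x4=True  x5=False  x6=False  x7=True  x8=False  x9=False  x10=False  x11=True  x12=False

Check each clause:
  1. {¬x2, ¬x11, x12} — ¬x2 is true.
  2. {x12, ¬x5, ¬x9} — ¬x5 is true.
  3. {x4, x6, x2} — x4 is true.
  4. {¬x9, x11, ¬x4} — x11 is true.
  5. {x1, ¬x2, ¬x5} — ¬x5 is true.
  6. {¬x8, ¬x6, x12} — ¬x8 is true.
  7. {x7, x2, ¬x8} — ¬x8 is true.
  8. {¬x2, x11, x3} — x11 is true.
  9. {x5, ¬x12, x4} — ¬x12 is true.
  10. {x9, ¬x12, ¬x11} — ¬x12 is true.
  11. {x6, ¬x2, x9} — ¬x2 is true.
  12. {¬x4, x5, x7} — x7 is true.
  13. {¬x1, x7, x2} — ¬x1 is true.
  14. {x7, ¬x9, x11} — x11 is true.
  15. {x10, ¬x8, x2} — ¬x8 is true.
  16. {x4, ¬x2, x7} — x4 is true.
  17. {x7, x5, ¬x9} — x7 is true.
  18. {x11, x3, x10} — x11 is true.
  19. {¬x1, x8, ¬x3} — ¬x3 is true.
  20. {¬x2, x8, ¬x12} — ¬x12 is true.
  21. {¬x6, x2, x7} — ¬x6 is true.
  22. {¬x5, ¬x4, x10} — ¬x5 is true.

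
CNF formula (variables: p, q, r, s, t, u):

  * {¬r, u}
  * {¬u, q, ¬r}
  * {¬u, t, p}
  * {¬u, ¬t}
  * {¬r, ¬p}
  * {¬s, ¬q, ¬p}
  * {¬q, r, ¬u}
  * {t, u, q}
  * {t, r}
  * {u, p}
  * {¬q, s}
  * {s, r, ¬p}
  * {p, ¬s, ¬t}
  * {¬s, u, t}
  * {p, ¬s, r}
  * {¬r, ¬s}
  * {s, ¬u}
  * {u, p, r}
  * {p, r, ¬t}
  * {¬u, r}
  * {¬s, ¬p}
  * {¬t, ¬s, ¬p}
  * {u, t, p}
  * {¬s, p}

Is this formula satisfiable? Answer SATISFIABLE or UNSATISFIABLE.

p = True:
  propagation gives r=False, t=True, u=False, s=True; an empty clause results — contradiction.
p = False:
  propagation gives u=True, t=True; an empty clause results — contradiction.
Every branch closes, so no satisfying assignment exists.

UNSATISFIABLE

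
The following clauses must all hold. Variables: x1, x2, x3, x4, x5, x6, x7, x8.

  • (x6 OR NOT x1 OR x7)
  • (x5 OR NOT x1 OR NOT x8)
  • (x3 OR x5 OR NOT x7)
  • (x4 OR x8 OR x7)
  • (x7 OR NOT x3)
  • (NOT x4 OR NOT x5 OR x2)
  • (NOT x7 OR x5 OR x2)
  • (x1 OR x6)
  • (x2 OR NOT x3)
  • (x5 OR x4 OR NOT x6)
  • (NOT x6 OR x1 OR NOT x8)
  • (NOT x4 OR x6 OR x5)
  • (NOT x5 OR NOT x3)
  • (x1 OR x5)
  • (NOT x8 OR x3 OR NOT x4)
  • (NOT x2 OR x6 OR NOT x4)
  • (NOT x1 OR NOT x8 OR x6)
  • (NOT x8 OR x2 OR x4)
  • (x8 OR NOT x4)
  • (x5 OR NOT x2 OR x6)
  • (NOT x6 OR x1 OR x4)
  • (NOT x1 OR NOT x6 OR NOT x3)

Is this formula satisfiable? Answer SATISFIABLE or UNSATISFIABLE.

SATISFIABLE

Set x1 = True and propagate.
Set x2 = False and propagate.
  then x3 is forced to False.
Branch on x4: take x4 = False.
  then x8 is forced to False.
  then x7 is forced to True.
  then x5 is forced to True.
x6 is now unconstrained; take x6 = True.
So x1=1, x2=0, x3=0, x4=0, x5=1, x6=1, x7=1, x8=0 is a satisfying assignment.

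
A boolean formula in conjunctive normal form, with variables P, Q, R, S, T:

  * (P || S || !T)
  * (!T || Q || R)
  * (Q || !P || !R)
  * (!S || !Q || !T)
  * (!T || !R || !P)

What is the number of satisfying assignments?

16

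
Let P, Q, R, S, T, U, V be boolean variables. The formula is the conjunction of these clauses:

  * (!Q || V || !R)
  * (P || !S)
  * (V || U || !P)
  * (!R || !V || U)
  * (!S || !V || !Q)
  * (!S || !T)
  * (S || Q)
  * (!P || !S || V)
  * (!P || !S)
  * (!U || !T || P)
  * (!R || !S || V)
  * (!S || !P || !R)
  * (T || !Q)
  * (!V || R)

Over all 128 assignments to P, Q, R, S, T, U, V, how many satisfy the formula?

3

The models are:
  P=0 Q=1 R=0 S=0 T=1 U=0 V=0
  P=1 Q=1 R=0 S=0 T=1 U=1 V=0
  P=1 Q=1 R=1 S=0 T=1 U=1 V=1
That's 3 in total.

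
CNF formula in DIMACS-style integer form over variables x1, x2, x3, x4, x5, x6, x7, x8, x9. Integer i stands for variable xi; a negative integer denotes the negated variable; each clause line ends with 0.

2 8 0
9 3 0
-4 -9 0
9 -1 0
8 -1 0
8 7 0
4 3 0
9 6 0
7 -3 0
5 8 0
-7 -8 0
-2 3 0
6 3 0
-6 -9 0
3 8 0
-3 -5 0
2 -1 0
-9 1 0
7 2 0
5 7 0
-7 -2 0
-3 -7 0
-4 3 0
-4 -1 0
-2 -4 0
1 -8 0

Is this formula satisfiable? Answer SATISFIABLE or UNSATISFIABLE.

UNSATISFIABLE

x3 = True:
  propagation gives x7=True; an empty clause results — contradiction.
x3 = False:
  propagation gives x9=True, x4=False; an empty clause results — contradiction.
Every branch closes, so no satisfying assignment exists.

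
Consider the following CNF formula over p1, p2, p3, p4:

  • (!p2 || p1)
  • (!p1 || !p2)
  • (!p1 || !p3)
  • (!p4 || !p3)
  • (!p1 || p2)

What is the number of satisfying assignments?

3

Satisfying assignments:
  p1=F p2=F p3=F p4=F
  p1=F p2=F p3=F p4=T
  p1=F p2=F p3=T p4=F
Count: 3.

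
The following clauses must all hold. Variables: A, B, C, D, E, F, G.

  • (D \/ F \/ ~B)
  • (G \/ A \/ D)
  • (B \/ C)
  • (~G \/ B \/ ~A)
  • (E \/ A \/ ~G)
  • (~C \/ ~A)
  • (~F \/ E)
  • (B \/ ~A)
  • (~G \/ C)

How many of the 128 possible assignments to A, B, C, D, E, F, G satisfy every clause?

20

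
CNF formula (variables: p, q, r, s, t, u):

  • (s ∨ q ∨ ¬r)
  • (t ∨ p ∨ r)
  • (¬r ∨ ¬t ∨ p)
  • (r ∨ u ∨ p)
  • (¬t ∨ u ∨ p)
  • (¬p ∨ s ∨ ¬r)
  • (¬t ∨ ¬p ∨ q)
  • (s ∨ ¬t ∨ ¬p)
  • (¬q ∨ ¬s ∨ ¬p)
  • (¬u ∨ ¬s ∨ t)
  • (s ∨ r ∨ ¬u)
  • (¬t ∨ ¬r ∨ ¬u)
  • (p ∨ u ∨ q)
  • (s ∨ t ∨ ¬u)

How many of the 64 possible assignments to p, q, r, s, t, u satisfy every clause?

8

Case analysis on p and t:
  p=T, t=T: a clause becomes empty — 0.
  p=T, t=F: remaining (q,r,s,u) ∈ {(F,F,F,F); (F,F,T,F); (F,T,T,F); (T,F,F,F)} — 4.
  p=F, t=T: remaining (q,r,s,u) ∈ {(F,F,T,T); (T,F,T,T)} — 2.
  p=F, t=F: remaining (q,r,s,u) ∈ {(T,T,F,F); (T,T,T,F)} — 2.
Total: 0 + 4 + 2 + 2 = 8.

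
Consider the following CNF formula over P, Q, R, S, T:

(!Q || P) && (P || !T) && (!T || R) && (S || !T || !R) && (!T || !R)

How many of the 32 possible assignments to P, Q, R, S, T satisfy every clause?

Split on T, then R.
  T=1, R=1: a clause becomes empty — 0.
  T=1, R=0: a clause becomes empty — 0.
  T=0, R=1: S free; 3 ways for (P,Q) × 2^1 = 6.
  T=0, R=0: S free; 3 ways for (P,Q) × 2^1 = 6.
Total: 0 + 0 + 6 + 6 = 12.

12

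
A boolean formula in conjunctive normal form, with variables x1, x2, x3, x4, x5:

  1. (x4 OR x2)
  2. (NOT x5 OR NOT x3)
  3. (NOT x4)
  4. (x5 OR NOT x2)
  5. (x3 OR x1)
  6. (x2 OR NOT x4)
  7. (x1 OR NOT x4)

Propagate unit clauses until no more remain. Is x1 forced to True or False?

True

Unit clause (NOT x4) sets x4 = False.
(x4 OR x2) with x4 = False leaves only x2, so x2 = True.
(x5 OR NOT x2) with x2 = True leaves only x5, so x5 = True.
From (NOT x5 OR NOT x3) and x5 = True: x3 = False.
In (x1 OR x3), x3 is now false; x1 must hold, so x1 = True.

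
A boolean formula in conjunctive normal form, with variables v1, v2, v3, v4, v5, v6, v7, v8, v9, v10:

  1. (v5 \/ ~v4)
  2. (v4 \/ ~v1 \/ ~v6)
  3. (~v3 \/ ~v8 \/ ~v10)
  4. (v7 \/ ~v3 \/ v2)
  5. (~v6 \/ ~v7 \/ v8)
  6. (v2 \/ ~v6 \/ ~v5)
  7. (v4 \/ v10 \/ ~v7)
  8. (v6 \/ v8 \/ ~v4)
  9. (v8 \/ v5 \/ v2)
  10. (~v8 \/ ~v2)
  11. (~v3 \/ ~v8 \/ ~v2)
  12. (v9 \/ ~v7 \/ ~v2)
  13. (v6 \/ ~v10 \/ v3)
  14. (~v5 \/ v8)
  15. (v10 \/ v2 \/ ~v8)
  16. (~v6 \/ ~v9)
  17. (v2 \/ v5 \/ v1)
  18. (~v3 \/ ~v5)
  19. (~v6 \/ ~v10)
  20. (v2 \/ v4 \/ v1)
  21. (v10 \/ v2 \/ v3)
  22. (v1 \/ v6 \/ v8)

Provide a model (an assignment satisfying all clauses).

v1 = 1, v2 = 1, v3 = 1, v4 = 0, v5 = 0, v6 = 0, v7 = 1, v8 = 0, v9 = 1, v10 = 1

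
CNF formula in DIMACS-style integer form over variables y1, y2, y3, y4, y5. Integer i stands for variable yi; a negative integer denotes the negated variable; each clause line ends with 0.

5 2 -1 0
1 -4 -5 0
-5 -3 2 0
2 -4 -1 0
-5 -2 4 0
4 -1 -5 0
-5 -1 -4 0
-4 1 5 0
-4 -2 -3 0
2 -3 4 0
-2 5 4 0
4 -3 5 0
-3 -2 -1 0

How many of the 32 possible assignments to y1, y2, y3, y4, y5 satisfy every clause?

The models are:
  y1=0 y2=0 y3=0 y4=0 y5=0
  y1=0 y2=0 y3=0 y4=0 y5=1
  y1=1 y2=1 y3=0 y4=1 y5=0
Count: 3.

3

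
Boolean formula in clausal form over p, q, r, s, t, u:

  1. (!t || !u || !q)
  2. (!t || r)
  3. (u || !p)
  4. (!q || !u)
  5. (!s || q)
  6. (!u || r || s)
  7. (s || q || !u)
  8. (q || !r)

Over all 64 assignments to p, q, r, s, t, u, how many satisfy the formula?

7

Satisfying assignments:
  p=0 q=0 r=0 s=0 t=0 u=0
  p=0 q=1 r=0 s=0 t=0 u=0
  p=0 q=1 r=0 s=1 t=0 u=0
  p=0 q=1 r=1 s=0 t=0 u=0
  p=0 q=1 r=1 s=0 t=1 u=0
  p=0 q=1 r=1 s=1 t=0 u=0
  p=0 q=1 r=1 s=1 t=1 u=0
Count: 7.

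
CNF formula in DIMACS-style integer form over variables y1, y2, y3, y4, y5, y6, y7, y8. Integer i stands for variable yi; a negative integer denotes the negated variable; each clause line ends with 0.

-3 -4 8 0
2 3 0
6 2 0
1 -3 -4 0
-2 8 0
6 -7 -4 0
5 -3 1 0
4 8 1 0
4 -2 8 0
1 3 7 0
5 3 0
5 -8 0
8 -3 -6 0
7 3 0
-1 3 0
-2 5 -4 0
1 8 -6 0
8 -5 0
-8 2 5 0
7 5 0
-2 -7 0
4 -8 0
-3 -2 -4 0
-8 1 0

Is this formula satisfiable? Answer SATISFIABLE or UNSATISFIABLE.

SATISFIABLE

Set y1 = True and propagate.
  then y3 is forced to True.
For the remaining variables, y2 = False, y4 = True, y5 = True, y6 = True, y7 = False, y8 = True works.
So y1=True, y2=False, y3=True, y4=True, y5=True, y6=True, y7=False, y8=True is a satisfying assignment.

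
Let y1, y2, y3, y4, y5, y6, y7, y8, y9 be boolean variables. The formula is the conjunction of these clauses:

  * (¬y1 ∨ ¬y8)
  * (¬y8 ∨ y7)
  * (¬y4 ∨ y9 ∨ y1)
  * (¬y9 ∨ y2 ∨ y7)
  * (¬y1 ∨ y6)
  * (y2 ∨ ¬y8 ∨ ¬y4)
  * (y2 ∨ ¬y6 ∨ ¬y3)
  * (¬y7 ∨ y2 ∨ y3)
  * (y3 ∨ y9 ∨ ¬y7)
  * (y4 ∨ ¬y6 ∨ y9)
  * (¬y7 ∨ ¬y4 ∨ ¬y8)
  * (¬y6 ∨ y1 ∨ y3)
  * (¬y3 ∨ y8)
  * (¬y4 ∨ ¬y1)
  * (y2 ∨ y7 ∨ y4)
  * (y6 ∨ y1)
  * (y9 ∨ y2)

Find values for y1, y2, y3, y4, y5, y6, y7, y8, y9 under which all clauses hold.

y1 = F  y2 = T  y3 = T  y4 = F  y5 = T  y6 = T  y7 = T  y8 = T  y9 = T

Pure literal: y2 appears only positively; assign y2 = True.
Branch on y1: take y1 = False.
  then y6 is forced to True.
  then y3 is forced to True.
  then y8 is forced to True.
  then y7 is forced to True.
  then y4 is forced to False.
  then y9 is forced to True.
y5 is now unconstrained; take y5 = True.
Every clause has at least one true literal under this assignment.
Check each clause:
  1. (¬y1 ∨ ¬y8) — ¬y1 is true.
  2. (y7 ∨ ¬y8) — y7 is true.
  3. (¬y4 ∨ y9 ∨ y1) — ¬y4 is true.
  4. (y7 ∨ y2 ∨ ¬y9) — y2 is true.
  5. (¬y1 ∨ y6) — ¬y1 is true.
  6. (¬y8 ∨ ¬y4 ∨ y2) — y2 is true.
  7. (¬y3 ∨ y2 ∨ ¬y6) — y2 is true.
  8. (¬y7 ∨ y3 ∨ y2) — y2 is true.
  9. (y9 ∨ y3 ∨ ¬y7) — y9 is true.
  10. (y4 ∨ ¬y6 ∨ y9) — y9 is true.
  11. (¬y8 ∨ ¬y7 ∨ ¬y4) — ¬y4 is true.
  12. (¬y6 ∨ y3 ∨ y1) — y3 is true.
  13. (y8 ∨ ¬y3) — y8 is true.
  14. (¬y1 ∨ ¬y4) — ¬y4 is true.
  15. (y4 ∨ y7 ∨ y2) — y2 is true.
  16. (y6 ∨ y1) — y6 is true.
  17. (y9 ∨ y2) — y9 is true.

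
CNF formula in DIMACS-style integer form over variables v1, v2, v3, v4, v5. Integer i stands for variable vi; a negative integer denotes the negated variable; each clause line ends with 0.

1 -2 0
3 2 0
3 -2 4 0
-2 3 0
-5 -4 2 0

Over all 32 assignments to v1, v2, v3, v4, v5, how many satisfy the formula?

10

Case analysis on v2 and v3:
  v2=1, v3=1: remaining (v1,v4,v5) ∈ {(1,0,0); (1,0,1); (1,1,0); (1,1,1)} — 4.
  v2=1, v3=0: a clause becomes empty — 0.
  v2=0, v3=1: v1 free; 3 ways for (v4,v5) × 2^1 = 6.
  v2=0, v3=0: a clause becomes empty — 0.
Total: 4 + 0 + 6 + 0 = 10.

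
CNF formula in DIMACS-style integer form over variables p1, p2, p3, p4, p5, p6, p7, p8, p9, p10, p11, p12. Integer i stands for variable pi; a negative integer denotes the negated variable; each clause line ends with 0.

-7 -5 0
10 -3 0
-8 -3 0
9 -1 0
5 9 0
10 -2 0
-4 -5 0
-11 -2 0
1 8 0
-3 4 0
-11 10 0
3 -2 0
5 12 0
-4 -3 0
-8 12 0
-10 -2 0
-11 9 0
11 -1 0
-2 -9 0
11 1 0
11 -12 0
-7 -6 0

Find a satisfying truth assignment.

p1=True, p2=False, p3=False, p4=False, p5=True, p6=False, p7=False, p8=False, p9=True, p10=True, p11=True, p12=False

Check each clause:
  1. {¬p5, ¬p7} — ¬p7 is true.
  2. {p10, ¬p3} — p10 is true.
  3. {¬p8, ¬p3} — ¬p8 is true.
  4. {p9, ¬p1} — p9 is true.
  5. {p5, p9} — p9 is true.
  6. {¬p2, p10} — p10 is true.
  7. {¬p4, ¬p5} — ¬p4 is true.
  8. {¬p11, ¬p2} — ¬p2 is true.
  9. {p8, p1} — p1 is true.
  10. {¬p3, p4} — ¬p3 is true.
  11. {p10, ¬p11} — p10 is true.
  12. {p3, ¬p2} — ¬p2 is true.
  13. {p5, p12} — p5 is true.
  14. {¬p3, ¬p4} — ¬p4 is true.
  15. {¬p8, p12} — ¬p8 is true.
  16. {¬p2, ¬p10} — ¬p2 is true.
  17. {¬p11, p9} — p9 is true.
  18. {p11, ¬p1} — p11 is true.
  19. {¬p2, ¬p9} — ¬p2 is true.
  20. {p11, p1} — p1 is true.
  21. {¬p12, p11} — p11 is true.
  22. {¬p6, ¬p7} — ¬p7 is true.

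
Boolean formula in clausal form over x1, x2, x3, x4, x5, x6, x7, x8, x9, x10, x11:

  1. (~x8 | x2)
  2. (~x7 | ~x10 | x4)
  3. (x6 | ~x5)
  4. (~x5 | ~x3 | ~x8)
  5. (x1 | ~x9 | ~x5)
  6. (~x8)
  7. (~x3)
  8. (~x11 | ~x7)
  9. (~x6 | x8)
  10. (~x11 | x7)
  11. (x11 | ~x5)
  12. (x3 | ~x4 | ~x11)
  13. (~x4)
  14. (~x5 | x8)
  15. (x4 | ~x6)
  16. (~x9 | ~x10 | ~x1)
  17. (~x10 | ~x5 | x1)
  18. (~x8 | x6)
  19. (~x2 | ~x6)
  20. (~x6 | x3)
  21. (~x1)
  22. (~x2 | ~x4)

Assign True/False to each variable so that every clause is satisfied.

x1=F, x2=F, x3=F, x4=F, x5=F, x6=F, x7=T, x8=F, x9=F, x10=F, x11=F

Unit propagation: (~x8) forces x8 = False.
(~x3) is a unit clause, so x3 = False.
Unit propagation: (~x6) forces x6 = False.
(~x5) is a unit clause, so x5 = False.
The clause (~x4) is unit: x4 must be False.
The clause (~x1) is unit: x1 must be False.
x10 occurs only negated in the remaining clauses — set x10 = False.
x11 occurs only negated in the remaining clauses — set x11 = False.
x2, x7, x9 are now unconstrained; take x2 = False, x7 = True, x9 = False.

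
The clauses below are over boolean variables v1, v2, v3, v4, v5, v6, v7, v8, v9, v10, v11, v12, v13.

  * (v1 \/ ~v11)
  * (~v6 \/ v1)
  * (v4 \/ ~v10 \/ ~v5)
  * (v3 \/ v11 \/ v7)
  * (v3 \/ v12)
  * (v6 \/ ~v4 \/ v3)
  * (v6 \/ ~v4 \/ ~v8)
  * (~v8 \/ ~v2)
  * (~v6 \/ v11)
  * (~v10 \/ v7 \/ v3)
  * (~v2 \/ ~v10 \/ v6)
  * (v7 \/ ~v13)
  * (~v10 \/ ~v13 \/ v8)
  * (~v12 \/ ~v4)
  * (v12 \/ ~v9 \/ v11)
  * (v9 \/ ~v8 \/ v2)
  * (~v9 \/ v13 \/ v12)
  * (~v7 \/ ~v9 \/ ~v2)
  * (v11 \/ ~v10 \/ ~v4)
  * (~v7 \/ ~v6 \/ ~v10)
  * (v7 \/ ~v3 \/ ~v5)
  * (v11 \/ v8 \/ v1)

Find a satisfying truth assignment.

v1=True  v2=False  v3=True  v4=False  v5=False  v6=False  v7=False  v8=True  v9=True  v10=False  v11=True  v12=True  v13=False

Check each clause:
  1. (~v11 \/ v1) — v1 is true.
  2. (v1 \/ ~v6) — v1 is true.
  3. (v4 \/ ~v5 \/ ~v10) — ~v5 is true.
  4. (v7 \/ v3 \/ v11) — v11 is true.
  5. (v12 \/ v3) — v3 is true.
  6. (v6 \/ ~v4 \/ v3) — v3 is true.
  7. (v6 \/ ~v4 \/ ~v8) — ~v4 is true.
  8. (~v8 \/ ~v2) — ~v2 is true.
  9. (~v6 \/ v11) — ~v6 is true.
  10. (v3 \/ v7 \/ ~v10) — v3 is true.
  11. (v6 \/ ~v2 \/ ~v10) — ~v2 is true.
  12. (~v13 \/ v7) — ~v13 is true.
  13. (~v10 \/ ~v13 \/ v8) — v8 is true.
  14. (~v12 \/ ~v4) — ~v4 is true.
  15. (v11 \/ v12 \/ ~v9) — v11 is true.
  16. (~v8 \/ v9 \/ v2) — v9 is true.
  17. (v13 \/ ~v9 \/ v12) — v12 is true.
  18. (~v9 \/ ~v2 \/ ~v7) — ~v7 is true.
  19. (v11 \/ ~v4 \/ ~v10) — v11 is true.
  20. (~v6 \/ ~v10 \/ ~v7) — ~v7 is true.
  21. (~v3 \/ ~v5 \/ v7) — ~v5 is true.
  22. (v11 \/ v8 \/ v1) — v8 is true.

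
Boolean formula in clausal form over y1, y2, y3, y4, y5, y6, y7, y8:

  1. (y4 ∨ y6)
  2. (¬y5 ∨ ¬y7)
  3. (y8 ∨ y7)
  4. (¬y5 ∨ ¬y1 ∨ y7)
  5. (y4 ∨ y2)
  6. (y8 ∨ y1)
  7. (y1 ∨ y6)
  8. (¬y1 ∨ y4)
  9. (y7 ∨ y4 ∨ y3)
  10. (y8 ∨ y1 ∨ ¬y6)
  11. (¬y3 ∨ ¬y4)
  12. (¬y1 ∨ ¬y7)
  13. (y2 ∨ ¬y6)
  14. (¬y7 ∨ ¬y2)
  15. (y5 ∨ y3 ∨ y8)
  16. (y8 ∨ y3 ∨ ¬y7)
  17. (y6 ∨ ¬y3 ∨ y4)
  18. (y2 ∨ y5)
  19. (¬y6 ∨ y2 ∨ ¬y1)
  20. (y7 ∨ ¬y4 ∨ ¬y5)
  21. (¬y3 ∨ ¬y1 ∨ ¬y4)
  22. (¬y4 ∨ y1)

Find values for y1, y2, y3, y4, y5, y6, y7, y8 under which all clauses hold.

y8 occurs only positively in the remaining clauses — set y8 = True.
Set y1 = False and propagate.
  then y6 is forced to True.
  then y2 is forced to True.
  then y7 is forced to False.
  then y4 is forced to False.
  then y3 is forced to True.
y5 is now unconstrained; take y5 = True.

y1=False, y2=True, y3=True, y4=False, y5=True, y6=True, y7=False, y8=True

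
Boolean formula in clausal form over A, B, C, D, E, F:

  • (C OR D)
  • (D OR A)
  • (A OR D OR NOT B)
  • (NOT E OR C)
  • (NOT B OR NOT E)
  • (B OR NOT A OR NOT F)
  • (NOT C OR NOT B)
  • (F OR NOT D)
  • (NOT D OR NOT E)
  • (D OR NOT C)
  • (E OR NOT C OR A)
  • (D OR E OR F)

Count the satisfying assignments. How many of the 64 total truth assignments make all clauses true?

3

The models are:
  A=F B=F C=F D=T E=F F=T
  A=F B=T C=F D=T E=F F=T
  A=T B=T C=F D=T E=F F=T
Count: 3.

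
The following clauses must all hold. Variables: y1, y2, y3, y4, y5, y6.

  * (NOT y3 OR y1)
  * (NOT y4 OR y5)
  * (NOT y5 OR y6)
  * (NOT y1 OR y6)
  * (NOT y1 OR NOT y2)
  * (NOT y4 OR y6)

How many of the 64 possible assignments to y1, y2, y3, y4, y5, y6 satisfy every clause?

14

Case analysis on y1 and y6:
  y1=1, y6=1: y3 free; 3 ways for (y2,y4,y5) × 2^1 = 6.
  y1=1, y6=0: a clause becomes empty — 0.
  y1=0, y6=1: y2 free; 3 ways for (y3,y4,y5) × 2^1 = 6.
  y1=0, y6=0: remaining (y2,y3,y4,y5) ∈ {(0,0,0,0); (1,0,0,0)} — 2.
Total: 6 + 0 + 6 + 2 = 14.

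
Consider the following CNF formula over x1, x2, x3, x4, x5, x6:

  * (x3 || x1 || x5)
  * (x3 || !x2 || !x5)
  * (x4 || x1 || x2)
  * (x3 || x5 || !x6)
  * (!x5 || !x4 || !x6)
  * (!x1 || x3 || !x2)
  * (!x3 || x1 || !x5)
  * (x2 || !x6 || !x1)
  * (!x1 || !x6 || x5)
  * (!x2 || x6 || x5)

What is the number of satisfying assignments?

16

Split on x5, then x1.
  x5=T, x1=T: 7 of the 16 assignments to (x2,x3,x4,x6) work.
  x5=T, x1=F: remaining (x2,x3,x4,x6) ∈ {(F,F,T,F)} — 1.
  x5=F, x1=T: remaining (x2,x3,x4,x6) ∈ {(F,F,F,F); (F,F,T,F); (F,T,F,F); (F,T,T,F)} — 4.
  x5=F, x1=F: remaining (x2,x3,x4,x6) ∈ {(F,T,T,F); (F,T,T,T); (T,T,F,T); (T,T,T,T)} — 4.
Total: 7 + 1 + 4 + 4 = 16.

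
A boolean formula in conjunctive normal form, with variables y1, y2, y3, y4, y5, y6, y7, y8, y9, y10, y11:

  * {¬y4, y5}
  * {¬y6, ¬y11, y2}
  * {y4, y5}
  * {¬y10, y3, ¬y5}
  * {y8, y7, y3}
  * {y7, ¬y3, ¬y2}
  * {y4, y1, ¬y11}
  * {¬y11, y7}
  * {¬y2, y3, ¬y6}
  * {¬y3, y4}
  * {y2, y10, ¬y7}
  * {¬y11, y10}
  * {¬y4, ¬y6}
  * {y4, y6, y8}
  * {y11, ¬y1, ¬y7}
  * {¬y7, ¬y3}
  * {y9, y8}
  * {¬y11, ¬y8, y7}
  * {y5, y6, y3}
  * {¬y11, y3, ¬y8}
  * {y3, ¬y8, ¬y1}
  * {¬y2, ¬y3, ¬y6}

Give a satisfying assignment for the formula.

y1 = 0, y2 = 1, y3 = 0, y4 = 0, y5 = 1, y6 = 0, y7 = 1, y8 = 1, y9 = 1, y10 = 0, y11 = 0

Pure literal: y9 appears only positively; assign y9 = True.
Try y1 = False.
For the remaining variables, y2 = True, y3 = False, y4 = False, y5 = True, y6 = False, y7 = True, y8 = True, y10 = False, y11 = False works.
Every clause has at least one true literal under this assignment.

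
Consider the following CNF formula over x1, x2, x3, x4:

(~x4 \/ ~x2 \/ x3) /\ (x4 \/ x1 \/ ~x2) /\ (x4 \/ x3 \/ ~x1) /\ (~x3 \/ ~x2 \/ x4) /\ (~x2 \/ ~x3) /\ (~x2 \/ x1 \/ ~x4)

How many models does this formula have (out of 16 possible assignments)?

7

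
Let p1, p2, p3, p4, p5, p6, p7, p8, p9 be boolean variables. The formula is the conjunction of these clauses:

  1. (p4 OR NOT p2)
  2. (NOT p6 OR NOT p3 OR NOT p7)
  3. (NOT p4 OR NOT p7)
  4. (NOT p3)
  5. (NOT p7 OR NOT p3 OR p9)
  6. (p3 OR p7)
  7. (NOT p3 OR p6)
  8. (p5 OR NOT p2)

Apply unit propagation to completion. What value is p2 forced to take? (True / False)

False

(NOT p3) stands alone — p3 = False.
(p7 OR p3) with p3 = False leaves only p7, so p7 = True.
From (NOT p7 OR NOT p4) and p7 = True: p4 = False.
In (p4 OR NOT p2), p4 is now false; NOT p2 must hold, so p2 = False.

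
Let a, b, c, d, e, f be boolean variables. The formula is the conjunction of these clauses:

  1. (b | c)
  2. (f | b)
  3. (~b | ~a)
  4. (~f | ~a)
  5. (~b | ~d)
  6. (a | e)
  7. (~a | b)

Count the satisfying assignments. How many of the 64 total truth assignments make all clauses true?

6

Satisfying assignments:
  a=0 b=0 c=1 d=0 e=1 f=1
  a=0 b=0 c=1 d=1 e=1 f=1
  a=0 b=1 c=0 d=0 e=1 f=0
  a=0 b=1 c=0 d=0 e=1 f=1
  a=0 b=1 c=1 d=0 e=1 f=0
  a=0 b=1 c=1 d=0 e=1 f=1
Count: 6.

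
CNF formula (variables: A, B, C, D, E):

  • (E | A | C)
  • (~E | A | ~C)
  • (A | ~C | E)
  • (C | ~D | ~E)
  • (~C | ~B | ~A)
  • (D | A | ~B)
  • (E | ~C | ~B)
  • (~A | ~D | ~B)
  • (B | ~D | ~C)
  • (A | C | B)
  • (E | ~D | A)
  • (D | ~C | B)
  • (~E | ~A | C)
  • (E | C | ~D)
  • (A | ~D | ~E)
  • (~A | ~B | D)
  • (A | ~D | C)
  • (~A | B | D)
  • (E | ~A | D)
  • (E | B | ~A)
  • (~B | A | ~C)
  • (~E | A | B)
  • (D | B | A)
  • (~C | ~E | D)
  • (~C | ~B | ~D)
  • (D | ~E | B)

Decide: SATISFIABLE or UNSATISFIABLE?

UNSATISFIABLE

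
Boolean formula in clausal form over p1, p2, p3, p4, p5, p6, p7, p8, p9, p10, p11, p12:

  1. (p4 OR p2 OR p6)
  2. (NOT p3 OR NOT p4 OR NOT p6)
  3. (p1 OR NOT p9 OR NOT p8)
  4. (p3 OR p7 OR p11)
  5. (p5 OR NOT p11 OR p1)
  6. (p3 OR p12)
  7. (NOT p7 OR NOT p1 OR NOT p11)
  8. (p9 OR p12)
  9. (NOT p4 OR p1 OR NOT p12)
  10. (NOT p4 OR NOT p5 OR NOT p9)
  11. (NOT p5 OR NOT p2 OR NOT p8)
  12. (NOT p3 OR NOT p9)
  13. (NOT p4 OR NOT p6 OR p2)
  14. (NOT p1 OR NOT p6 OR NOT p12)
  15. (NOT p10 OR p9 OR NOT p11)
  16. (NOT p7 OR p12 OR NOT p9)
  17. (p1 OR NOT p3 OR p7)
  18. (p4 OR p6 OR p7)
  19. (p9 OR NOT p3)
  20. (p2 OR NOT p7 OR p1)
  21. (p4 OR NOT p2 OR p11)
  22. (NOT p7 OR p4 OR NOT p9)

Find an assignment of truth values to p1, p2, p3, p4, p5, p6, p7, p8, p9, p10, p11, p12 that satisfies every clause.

p8 occurs only negated in the remaining clauses — set p8 = False.
Pure literal: p10 appears only negated; assign p10 = False.
Branch on p1: take p1 = True.
The remaining clauses are satisfied by p2 = True, p3 = False, p4 = True, p5 = False, p6 = False, p7 = False, p9 = True, p11 = True, p12 = True.

p1=T, p2=T, p3=F, p4=T, p5=F, p6=F, p7=F, p8=F, p9=T, p10=F, p11=T, p12=T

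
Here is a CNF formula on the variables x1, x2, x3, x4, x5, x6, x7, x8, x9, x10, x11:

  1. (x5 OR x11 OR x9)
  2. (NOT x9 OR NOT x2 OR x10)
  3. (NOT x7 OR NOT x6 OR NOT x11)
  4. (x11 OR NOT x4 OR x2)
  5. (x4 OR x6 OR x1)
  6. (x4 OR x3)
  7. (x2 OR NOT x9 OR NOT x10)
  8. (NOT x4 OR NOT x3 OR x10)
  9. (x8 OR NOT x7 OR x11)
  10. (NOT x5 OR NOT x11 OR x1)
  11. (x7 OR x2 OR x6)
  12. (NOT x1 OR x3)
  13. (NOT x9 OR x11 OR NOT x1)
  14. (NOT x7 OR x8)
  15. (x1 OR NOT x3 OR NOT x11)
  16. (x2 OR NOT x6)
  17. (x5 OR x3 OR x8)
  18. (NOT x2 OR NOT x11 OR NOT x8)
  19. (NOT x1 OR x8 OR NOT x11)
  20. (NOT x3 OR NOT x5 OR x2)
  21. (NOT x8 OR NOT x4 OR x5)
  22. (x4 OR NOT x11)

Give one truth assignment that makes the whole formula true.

x1=F, x2=T, x3=F, x4=T, x5=T, x6=F, x7=F, x8=F, x9=F, x10=T, x11=F

Try x1 = False.
Branch on x2: take x2 = True.
Branch on x3: take x3 = False.
  then x4 is forced to True.
For the remaining variables, x5 = True, x6 = False, x7 = False, x8 = False, x9 = False, x10 = True, x11 = False works.
Every clause has at least one true literal under this assignment.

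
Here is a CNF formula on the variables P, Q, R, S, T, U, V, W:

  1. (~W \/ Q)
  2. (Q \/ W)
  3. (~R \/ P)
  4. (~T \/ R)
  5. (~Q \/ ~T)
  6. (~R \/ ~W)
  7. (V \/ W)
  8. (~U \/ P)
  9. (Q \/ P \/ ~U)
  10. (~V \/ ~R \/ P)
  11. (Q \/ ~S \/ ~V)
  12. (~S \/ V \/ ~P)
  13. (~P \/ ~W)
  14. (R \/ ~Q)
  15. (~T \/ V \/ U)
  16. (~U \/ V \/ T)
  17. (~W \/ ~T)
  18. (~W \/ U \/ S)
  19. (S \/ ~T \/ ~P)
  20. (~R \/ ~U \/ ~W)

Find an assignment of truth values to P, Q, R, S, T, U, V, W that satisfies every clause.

P = T, Q = T, R = T, S = T, T = F, U = F, V = T, W = F

Try P = True.
  then W is forced to False.
  then Q is forced to True.
  then T is forced to False.
  then V is forced to True.
  then R is forced to True.
S, U are now unconstrained; take S = True, U = False.
Every clause has at least one true literal under this assignment.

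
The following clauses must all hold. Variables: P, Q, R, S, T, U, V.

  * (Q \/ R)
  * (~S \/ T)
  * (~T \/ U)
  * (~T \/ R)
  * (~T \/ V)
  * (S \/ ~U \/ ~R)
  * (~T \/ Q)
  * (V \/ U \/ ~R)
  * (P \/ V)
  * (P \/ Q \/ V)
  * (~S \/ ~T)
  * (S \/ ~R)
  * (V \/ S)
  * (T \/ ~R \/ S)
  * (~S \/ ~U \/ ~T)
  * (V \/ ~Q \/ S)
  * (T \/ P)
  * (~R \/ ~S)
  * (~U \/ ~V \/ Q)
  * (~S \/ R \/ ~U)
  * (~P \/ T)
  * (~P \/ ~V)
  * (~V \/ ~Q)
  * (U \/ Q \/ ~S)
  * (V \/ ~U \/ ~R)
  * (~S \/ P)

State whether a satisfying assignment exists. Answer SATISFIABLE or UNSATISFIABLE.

UNSATISFIABLE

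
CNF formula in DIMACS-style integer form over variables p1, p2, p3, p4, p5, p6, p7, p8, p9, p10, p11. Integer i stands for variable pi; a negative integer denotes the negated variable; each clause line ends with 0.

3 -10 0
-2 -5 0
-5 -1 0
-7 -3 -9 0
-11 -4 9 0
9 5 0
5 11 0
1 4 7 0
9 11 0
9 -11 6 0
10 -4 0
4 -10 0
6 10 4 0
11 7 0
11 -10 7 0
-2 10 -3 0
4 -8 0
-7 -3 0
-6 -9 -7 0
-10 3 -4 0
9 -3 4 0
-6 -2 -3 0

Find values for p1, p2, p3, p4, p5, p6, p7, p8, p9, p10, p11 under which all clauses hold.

p1 = T, p2 = F, p3 = T, p4 = T, p5 = F, p6 = T, p7 = F, p8 = T, p9 = T, p10 = T, p11 = T

Check each clause:
  1. (p3 OR NOT p10) — p3 is true.
  2. (NOT p5 OR NOT p2) — NOT p5 is true.
  3. (NOT p1 OR NOT p5) — NOT p5 is true.
  4. (NOT p3 OR NOT p7 OR NOT p9) — NOT p7 is true.
  5. (p9 OR NOT p4 OR NOT p11) — p9 is true.
  6. (p5 OR p9) — p9 is true.
  7. (p11 OR p5) — p11 is true.
  8. (p4 OR p7 OR p1) — p1 is true.
  9. (p11 OR p9) — p9 is true.
  10. (p9 OR p6 OR NOT p11) — p9 is true.
  11. (NOT p4 OR p10) — p10 is true.
  12. (NOT p10 OR p4) — p4 is true.
  13. (p4 OR p10 OR p6) — p10 is true.
  14. (p7 OR p11) — p11 is true.
  15. (p7 OR p11 OR NOT p10) — p11 is true.
  16. (p10 OR NOT p2 OR NOT p3) — p10 is true.
  17. (p4 OR NOT p8) — p4 is true.
  18. (NOT p3 OR NOT p7) — NOT p7 is true.
  19. (NOT p9 OR NOT p7 OR NOT p6) — NOT p7 is true.
  20. (NOT p4 OR p3 OR NOT p10) — p3 is true.
  21. (p4 OR NOT p3 OR p9) — p9 is true.
  22. (NOT p2 OR NOT p3 OR NOT p6) — NOT p2 is true.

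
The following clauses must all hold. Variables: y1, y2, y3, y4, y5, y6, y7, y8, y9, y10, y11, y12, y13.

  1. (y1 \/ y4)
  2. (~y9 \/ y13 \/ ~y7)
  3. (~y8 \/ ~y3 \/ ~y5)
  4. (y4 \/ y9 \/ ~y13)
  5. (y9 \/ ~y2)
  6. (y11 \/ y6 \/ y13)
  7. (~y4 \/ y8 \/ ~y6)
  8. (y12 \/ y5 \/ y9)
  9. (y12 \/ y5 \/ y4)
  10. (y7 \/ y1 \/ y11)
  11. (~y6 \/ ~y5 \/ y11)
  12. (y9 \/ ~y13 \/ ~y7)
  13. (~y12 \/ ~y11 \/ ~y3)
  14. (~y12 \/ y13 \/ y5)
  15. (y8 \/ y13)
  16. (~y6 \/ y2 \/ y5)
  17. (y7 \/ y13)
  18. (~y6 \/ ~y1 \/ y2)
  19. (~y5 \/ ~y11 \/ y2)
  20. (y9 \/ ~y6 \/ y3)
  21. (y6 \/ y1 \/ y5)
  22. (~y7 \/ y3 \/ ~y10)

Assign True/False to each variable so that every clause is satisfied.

y1 = T  y2 = T  y3 = F  y4 = F  y5 = F  y6 = T  y7 = T  y8 = T  y9 = T  y10 = F  y11 = F  y12 = T  y13 = T

Check each clause:
  1. (y1 \/ y4) — y1 is true.
  2. (~y7 \/ ~y9 \/ y13) — y13 is true.
  3. (~y8 \/ ~y5 \/ ~y3) — ~y5 is true.
  4. (y9 \/ ~y13 \/ y4) — y9 is true.
  5. (~y2 \/ y9) — y9 is true.
  6. (y6 \/ y13 \/ y11) — y13 is true.
  7. (~y4 \/ ~y6 \/ y8) — y8 is true.
  8. (y12 \/ y5 \/ y9) — y9 is true.
  9. (y4 \/ y5 \/ y12) — y12 is true.
  10. (y11 \/ y7 \/ y1) — y1 is true.
  11. (y11 \/ ~y6 \/ ~y5) — ~y5 is true.
  12. (y9 \/ ~y13 \/ ~y7) — y9 is true.
  13. (~y12 \/ ~y11 \/ ~y3) — ~y11 is true.
  14. (~y12 \/ y5 \/ y13) — y13 is true.
  15. (y8 \/ y13) — y8 is true.
  16. (~y6 \/ y2 \/ y5) — y2 is true.
  17. (y7 \/ y13) — y13 is true.
  18. (~y1 \/ ~y6 \/ y2) — y2 is true.
  19. (~y5 \/ y2 \/ ~y11) — y2 is true.
  20. (y3 \/ y9 \/ ~y6) — y9 is true.
  21. (y6 \/ y5 \/ y1) — y1 is true.
  22. (~y10 \/ y3 \/ ~y7) — ~y10 is true.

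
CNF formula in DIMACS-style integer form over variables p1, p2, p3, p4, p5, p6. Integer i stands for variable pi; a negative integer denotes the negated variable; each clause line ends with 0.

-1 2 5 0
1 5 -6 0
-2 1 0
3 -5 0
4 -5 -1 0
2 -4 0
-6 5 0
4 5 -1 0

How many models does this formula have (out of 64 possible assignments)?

8

Split on p5, then p1.
  p5=T, p1=T: remaining (p2,p3,p4,p6) ∈ {(T,T,T,F); (T,T,T,T)} — 2.
  p5=T, p1=F: remaining (p2,p3,p4,p6) ∈ {(F,T,F,F); (F,T,F,T)} — 2.
  p5=F, p1=T: remaining (p2,p3,p4,p6) ∈ {(T,F,T,F); (T,T,T,F)} — 2.
  p5=F, p1=F: remaining (p2,p3,p4,p6) ∈ {(F,F,F,F); (F,T,F,F)} — 2.
Total: 2 + 2 + 2 + 2 = 8.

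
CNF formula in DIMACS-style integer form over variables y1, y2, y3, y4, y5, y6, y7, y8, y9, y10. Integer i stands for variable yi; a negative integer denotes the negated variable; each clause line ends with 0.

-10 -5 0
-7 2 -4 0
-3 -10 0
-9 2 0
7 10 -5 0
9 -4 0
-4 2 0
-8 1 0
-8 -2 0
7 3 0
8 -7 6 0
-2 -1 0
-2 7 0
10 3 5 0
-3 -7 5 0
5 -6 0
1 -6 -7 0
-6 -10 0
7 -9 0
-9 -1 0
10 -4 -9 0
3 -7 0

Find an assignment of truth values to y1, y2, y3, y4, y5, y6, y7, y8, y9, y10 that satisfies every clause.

y1=0, y2=0, y3=1, y4=0, y5=0, y6=0, y7=0, y8=0, y9=0, y10=0

Check each clause:
  1. (¬y10 ∨ ¬y5) — ¬y5 is true.
  2. (¬y7 ∨ ¬y4 ∨ y2) — ¬y7 is true.
  3. (¬y3 ∨ ¬y10) — ¬y10 is true.
  4. (y2 ∨ ¬y9) — ¬y9 is true.
  5. (y10 ∨ y7 ∨ ¬y5) — ¬y5 is true.
  6. (y9 ∨ ¬y4) — ¬y4 is true.
  7. (¬y4 ∨ y2) — ¬y4 is true.
  8. (¬y8 ∨ y1) — ¬y8 is true.
  9. (¬y8 ∨ ¬y2) — ¬y8 is true.
  10. (y3 ∨ y7) — y3 is true.
  11. (y8 ∨ ¬y7 ∨ y6) — ¬y7 is true.
  12. (¬y2 ∨ ¬y1) — ¬y2 is true.
  13. (¬y2 ∨ y7) — ¬y2 is true.
  14. (y10 ∨ y3 ∨ y5) — y3 is true.
  15. (¬y3 ∨ ¬y7 ∨ y5) — ¬y7 is true.
  16. (¬y6 ∨ y5) — ¬y6 is true.
  17. (y1 ∨ ¬y6 ∨ ¬y7) — ¬y7 is true.
  18. (¬y6 ∨ ¬y10) — ¬y6 is true.
  19. (¬y9 ∨ y7) — ¬y9 is true.
  20. (¬y1 ∨ ¬y9) — ¬y1 is true.
  21. (¬y4 ∨ y10 ∨ ¬y9) — ¬y4 is true.
  22. (y3 ∨ ¬y7) — ¬y7 is true.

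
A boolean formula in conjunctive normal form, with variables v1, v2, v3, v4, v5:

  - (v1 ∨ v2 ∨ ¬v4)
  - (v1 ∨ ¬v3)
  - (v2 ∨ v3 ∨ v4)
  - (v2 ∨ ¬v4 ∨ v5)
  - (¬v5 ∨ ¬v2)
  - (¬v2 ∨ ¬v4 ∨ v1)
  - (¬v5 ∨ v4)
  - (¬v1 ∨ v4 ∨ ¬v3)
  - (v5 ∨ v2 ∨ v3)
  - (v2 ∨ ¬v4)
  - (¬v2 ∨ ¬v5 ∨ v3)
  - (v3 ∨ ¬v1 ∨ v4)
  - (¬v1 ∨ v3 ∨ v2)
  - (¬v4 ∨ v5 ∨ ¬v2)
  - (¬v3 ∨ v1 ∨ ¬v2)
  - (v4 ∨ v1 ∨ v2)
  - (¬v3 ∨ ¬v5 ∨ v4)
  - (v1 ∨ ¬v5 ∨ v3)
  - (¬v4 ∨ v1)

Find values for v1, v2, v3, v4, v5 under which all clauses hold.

v1=F, v2=T, v3=F, v4=F, v5=F

Set v1 = False and propagate.
  then v3 is forced to False.
  then v5 is forced to False.
  then v2 is forced to True.
  then v4 is forced to False.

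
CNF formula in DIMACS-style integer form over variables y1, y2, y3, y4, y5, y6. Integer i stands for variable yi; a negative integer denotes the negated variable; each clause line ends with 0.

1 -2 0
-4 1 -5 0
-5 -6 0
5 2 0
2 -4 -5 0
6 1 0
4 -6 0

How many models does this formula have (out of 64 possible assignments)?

12

Case analysis on y5 and y1:
  y5=1, y1=1: y3 free; 3 ways for (y2,y4,y6) × 2^1 = 6.
  y5=1, y1=0: a clause becomes empty — 0.
  y5=0, y1=1: y3 free; 3 ways for (y2,y4,y6) × 2^1 = 6.
  y5=0, y1=0: a clause becomes empty — 0.
Total: 6 + 0 + 6 + 0 = 12.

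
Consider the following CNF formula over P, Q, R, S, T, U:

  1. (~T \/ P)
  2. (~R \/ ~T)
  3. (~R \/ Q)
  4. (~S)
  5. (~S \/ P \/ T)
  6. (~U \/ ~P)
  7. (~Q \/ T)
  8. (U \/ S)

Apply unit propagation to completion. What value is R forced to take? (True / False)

False

Unit clause (~S) sets S = False.
In (S \/ U), S is now false; U must hold, so U = True.
(~P \/ ~U): since U = True, the clause reduces to (~P). P = False.
(~T \/ P) with P = False leaves only ~T, so T = False.
(T \/ ~Q) with T = False leaves only ~Q, so Q = False.
In (Q \/ ~R), Q is now false; ~R must hold, so R = False.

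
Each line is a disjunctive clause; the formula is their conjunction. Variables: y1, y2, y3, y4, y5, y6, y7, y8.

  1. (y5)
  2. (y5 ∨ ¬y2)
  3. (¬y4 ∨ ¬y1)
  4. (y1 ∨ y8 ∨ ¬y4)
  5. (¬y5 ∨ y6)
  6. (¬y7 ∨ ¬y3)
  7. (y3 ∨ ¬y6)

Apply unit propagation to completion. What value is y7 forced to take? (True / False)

False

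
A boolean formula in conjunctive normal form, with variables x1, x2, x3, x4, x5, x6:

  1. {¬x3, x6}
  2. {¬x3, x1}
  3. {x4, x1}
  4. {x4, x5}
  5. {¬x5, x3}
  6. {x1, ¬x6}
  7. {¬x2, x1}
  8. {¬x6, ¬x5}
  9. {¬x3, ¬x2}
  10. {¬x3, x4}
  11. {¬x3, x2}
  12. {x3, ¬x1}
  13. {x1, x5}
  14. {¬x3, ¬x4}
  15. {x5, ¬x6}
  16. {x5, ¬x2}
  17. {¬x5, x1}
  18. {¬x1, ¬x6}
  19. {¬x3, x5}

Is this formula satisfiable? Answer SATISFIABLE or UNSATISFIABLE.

UNSATISFIABLE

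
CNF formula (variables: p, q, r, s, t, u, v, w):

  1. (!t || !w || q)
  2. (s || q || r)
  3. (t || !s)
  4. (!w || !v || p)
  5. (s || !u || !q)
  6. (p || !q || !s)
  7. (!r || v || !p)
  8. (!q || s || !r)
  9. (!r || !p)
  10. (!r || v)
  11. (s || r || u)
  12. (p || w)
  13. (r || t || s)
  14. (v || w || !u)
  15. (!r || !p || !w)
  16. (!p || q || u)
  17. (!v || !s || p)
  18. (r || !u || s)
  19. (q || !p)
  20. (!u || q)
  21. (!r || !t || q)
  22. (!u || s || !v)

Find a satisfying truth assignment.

Try p = True.
  then r is forced to False.
  then q is forced to True.
Set s = True and propagate.
  then t is forced to True.
Branch on u: take u = False.
v, w are now unconstrained; take v = True, w = False.

p = T, q = T, r = F, s = T, t = T, u = F, v = T, w = F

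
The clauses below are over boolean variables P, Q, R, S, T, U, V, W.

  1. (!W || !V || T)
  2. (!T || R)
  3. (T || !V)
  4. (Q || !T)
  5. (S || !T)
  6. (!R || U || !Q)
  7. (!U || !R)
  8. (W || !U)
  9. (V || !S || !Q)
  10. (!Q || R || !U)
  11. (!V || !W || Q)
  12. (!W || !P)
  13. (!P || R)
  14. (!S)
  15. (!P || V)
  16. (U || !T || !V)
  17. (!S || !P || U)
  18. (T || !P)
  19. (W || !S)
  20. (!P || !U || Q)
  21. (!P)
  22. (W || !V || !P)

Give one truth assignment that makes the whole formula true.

P=F, Q=T, R=F, S=F, T=F, U=F, V=F, W=F

Check each clause:
  1. (!V || T || !W) — !W is true.
  2. (R || !T) — !T is true.
  3. (T || !V) — !V is true.
  4. (Q || !T) — Q is true.
  5. (!T || S) — !T is true.
  6. (!R || !Q || U) — !R is true.
  7. (!U || !R) — !U is true.
  8. (!U || W) — !U is true.
  9. (V || !S || !Q) — !S is true.
  10. (R || !U || !Q) — !U is true.
  11. (!W || Q || !V) — !W is true.
  12. (!P || !W) — !W is true.
  13. (!P || R) — !P is true.
  14. (!S) — !S is true.
  15. (V || !P) — !P is true.
  16. (!V || U || !T) — !V is true.
  17. (U || !S || !P) — !S is true.
  18. (T || !P) — !P is true.
  19. (!S || W) — !S is true.
  20. (!P || !U || Q) — Q is true.
  21. (!P) — !P is true.
  22. (!V || !P || W) — !V is true.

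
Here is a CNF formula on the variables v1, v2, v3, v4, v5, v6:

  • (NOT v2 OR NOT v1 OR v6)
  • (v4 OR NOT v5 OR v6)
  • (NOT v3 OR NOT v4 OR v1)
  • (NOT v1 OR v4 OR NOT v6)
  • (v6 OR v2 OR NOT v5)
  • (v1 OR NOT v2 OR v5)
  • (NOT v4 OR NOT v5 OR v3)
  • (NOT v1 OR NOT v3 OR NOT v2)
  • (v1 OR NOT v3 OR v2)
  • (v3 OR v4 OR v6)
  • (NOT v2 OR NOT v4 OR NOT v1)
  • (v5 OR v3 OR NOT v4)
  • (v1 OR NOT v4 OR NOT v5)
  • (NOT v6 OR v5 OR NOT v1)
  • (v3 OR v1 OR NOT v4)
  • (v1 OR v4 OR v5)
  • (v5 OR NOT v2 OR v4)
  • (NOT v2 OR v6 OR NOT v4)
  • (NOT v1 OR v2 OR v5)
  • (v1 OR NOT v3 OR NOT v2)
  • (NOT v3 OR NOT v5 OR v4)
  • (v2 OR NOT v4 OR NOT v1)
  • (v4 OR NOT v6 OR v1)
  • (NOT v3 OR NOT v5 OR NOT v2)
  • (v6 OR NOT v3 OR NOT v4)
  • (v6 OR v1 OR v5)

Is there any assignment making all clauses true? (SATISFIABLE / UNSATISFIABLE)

v1 = True:
  v4 = True:
    propagation gives v2=False; an empty clause results — contradiction.
  v4 = False:
    propagation gives v6=False, v2=False, v5=False; an empty clause results — contradiction.
v1 = False:
  v4 = True:
    propagation gives v3=False; an empty clause results — contradiction.
  v4 = False:
    propagation gives v5=True, v6=True; an empty clause results — contradiction.
Every branch closes, so no satisfying assignment exists.

UNSATISFIABLE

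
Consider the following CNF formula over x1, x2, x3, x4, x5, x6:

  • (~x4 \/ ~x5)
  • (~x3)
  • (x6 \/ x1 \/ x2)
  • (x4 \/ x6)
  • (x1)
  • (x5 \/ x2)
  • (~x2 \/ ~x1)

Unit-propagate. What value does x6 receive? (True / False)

True

(~x3) stands alone — x3 = False.
(x1) stands alone — x1 = True.
(~x1 \/ ~x2) with x1 = True leaves only ~x2, so x2 = False.
(x2 \/ x5): since x2 = False, the clause reduces to (x5). x5 = True.
From (~x4 \/ ~x5) and x5 = True: x4 = False.
From (x6 \/ x4) and x4 = False: x6 = True.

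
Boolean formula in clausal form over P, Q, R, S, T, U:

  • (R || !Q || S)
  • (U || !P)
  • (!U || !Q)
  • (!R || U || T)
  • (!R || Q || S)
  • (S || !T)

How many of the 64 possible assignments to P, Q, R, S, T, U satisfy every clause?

17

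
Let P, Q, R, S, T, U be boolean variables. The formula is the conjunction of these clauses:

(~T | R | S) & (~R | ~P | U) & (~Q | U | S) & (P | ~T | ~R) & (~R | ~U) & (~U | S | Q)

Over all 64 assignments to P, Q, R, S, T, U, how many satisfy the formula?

Case analysis on R and U:
  R=T, U=T: a clause becomes empty — 0.
  R=T, U=F: remaining (P,Q,S,T) ∈ {(F,F,F,F); (F,F,T,F); (F,T,T,F)} — 3.
  R=F, U=T: P free; 5 ways for (Q,S,T) × 2^1 = 10.
  R=F, U=F: P free; 5 ways for (Q,S,T) × 2^1 = 10.
Total: 0 + 3 + 10 + 10 = 23.

23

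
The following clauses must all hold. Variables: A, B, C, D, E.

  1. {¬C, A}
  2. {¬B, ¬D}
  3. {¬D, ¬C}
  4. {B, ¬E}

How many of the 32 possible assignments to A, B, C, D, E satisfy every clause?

11

Case analysis on B and C:
  B=T, C=T: remaining (A,D,E) ∈ {(T,F,F); (T,F,T)} — 2.
  B=T, C=F: remaining (A,D,E) ∈ {(F,F,F); (F,F,T); (T,F,F); (T,F,T)} — 4.
  B=F, C=T: remaining (A,D,E) ∈ {(T,F,F)} — 1.
  B=F, C=F: remaining (A,D,E) ∈ {(F,F,F); (F,T,F); (T,F,F); (T,T,F)} — 4.
Total: 2 + 4 + 1 + 4 = 11.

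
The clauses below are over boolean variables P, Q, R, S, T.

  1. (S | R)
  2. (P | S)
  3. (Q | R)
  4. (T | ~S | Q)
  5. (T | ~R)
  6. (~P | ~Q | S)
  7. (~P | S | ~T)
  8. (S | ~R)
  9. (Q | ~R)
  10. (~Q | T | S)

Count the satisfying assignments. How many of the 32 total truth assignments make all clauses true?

6

The models are:
  P=F Q=T R=F S=T T=F
  P=F Q=T R=F S=T T=T
  P=F Q=T R=T S=T T=T
  P=T Q=T R=F S=T T=F
  P=T Q=T R=F S=T T=T
  P=T Q=T R=T S=T T=T
That's 6 in total.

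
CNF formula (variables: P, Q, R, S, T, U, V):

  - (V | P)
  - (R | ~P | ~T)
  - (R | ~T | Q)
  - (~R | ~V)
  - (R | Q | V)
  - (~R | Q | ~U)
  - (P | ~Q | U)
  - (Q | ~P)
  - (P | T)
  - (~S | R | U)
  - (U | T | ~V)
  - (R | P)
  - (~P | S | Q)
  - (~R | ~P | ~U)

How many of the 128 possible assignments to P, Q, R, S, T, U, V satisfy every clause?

9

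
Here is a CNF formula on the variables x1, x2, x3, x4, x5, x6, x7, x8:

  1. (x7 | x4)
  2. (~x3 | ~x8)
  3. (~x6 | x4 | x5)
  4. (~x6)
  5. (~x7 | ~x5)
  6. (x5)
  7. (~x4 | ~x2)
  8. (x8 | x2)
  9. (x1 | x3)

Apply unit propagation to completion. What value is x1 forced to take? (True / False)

(~x6) stands alone — x6 = False.
(x5) stands alone — x5 = True.
In (~x7 | ~x5), ~x5 is now false; ~x7 must hold, so x7 = False.
From (x7 | x4) and x7 = False: x4 = True.
(~x4 | ~x2): since x4 = True, the clause reduces to (~x2). x2 = False.
(x8 | x2) with x2 = False leaves only x8, so x8 = True.
From (~x3 | ~x8) and x8 = True: x3 = False.
In (x1 | x3), x3 is now false; x1 must hold, so x1 = True.

True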